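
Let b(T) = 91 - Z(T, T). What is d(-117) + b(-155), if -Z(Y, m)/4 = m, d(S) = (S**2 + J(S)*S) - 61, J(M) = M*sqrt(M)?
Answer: 13099 + 41067*I*sqrt(13) ≈ 13099.0 + 1.4807e+5*I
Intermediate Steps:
J(M) = M**(3/2)
d(S) = -61 + S**2 + S**(5/2) (d(S) = (S**2 + S**(3/2)*S) - 61 = (S**2 + S**(5/2)) - 61 = -61 + S**2 + S**(5/2))
Z(Y, m) = -4*m
b(T) = 91 + 4*T (b(T) = 91 - (-4)*T = 91 + 4*T)
d(-117) + b(-155) = (-61 + (-117)**2 + (-117)**(5/2)) + (91 + 4*(-155)) = (-61 + 13689 + 41067*I*sqrt(13)) + (91 - 620) = (13628 + 41067*I*sqrt(13)) - 529 = 13099 + 41067*I*sqrt(13)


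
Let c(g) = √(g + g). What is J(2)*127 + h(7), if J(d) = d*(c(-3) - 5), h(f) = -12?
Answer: -1282 + 254*I*√6 ≈ -1282.0 + 622.17*I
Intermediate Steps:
c(g) = √2*√g (c(g) = √(2*g) = √2*√g)
J(d) = d*(-5 + I*√6) (J(d) = d*(√2*√(-3) - 5) = d*(√2*(I*√3) - 5) = d*(I*√6 - 5) = d*(-5 + I*√6))
J(2)*127 + h(7) = (2*(-5 + I*√6))*127 - 12 = (-10 + 2*I*√6)*127 - 12 = (-1270 + 254*I*√6) - 12 = -1282 + 254*I*√6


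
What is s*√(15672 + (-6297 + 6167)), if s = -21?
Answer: -21*√15542 ≈ -2618.0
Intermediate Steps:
s*√(15672 + (-6297 + 6167)) = -21*√(15672 + (-6297 + 6167)) = -21*√(15672 - 130) = -21*√15542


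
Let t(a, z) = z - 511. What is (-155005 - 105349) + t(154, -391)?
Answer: -261256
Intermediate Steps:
t(a, z) = -511 + z
(-155005 - 105349) + t(154, -391) = (-155005 - 105349) + (-511 - 391) = -260354 - 902 = -261256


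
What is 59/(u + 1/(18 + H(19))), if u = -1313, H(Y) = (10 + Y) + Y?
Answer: -3894/86657 ≈ -0.044936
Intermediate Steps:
H(Y) = 10 + 2*Y
59/(u + 1/(18 + H(19))) = 59/(-1313 + 1/(18 + (10 + 2*19))) = 59/(-1313 + 1/(18 + (10 + 38))) = 59/(-1313 + 1/(18 + 48)) = 59/(-1313 + 1/66) = 59/(-86657/66) = -66/86657*59 = -3894/86657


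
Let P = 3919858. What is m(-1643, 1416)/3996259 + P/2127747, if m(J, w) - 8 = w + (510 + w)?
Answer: 15671895763672/8503028098473 ≈ 1.8431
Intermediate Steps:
m(J, w) = 518 + 2*w (m(J, w) = 8 + (w + (510 + w)) = 8 + (510 + 2*w) = 518 + 2*w)
m(-1643, 1416)/3996259 + P/2127747 = (518 + 2*1416)/3996259 + 3919858/2127747 = (518 + 2832)*(1/3996259) + 3919858*(1/2127747) = 3350*(1/3996259) + 3919858/2127747 = 3350/3996259 + 3919858/2127747 = 15671895763672/8503028098473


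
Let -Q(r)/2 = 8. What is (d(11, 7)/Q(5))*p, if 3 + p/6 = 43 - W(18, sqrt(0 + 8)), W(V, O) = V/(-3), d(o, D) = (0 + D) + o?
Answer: -621/2 ≈ -310.50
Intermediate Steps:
d(o, D) = D + o
Q(r) = -16 (Q(r) = -2*8 = -16)
W(V, O) = -V/3 (W(V, O) = V*(-1/3) = -V/3)
p = 276 (p = -18 + 6*(43 - (-1)*18/3) = -18 + 6*(43 - 1*(-6)) = -18 + 6*(43 + 6) = -18 + 6*49 = -18 + 294 = 276)
(d(11, 7)/Q(5))*p = ((7 + 11)/(-16))*276 = (18*(-1/16))*276 = -9/8*276 = -621/2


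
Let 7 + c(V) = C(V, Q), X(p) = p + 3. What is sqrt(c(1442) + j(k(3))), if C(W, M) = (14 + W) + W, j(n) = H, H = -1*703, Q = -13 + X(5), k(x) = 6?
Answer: 2*sqrt(547) ≈ 46.776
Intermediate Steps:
X(p) = 3 + p
Q = -5 (Q = -13 + (3 + 5) = -13 + 8 = -5)
H = -703
j(n) = -703
C(W, M) = 14 + 2*W
c(V) = 7 + 2*V (c(V) = -7 + (14 + 2*V) = 7 + 2*V)
sqrt(c(1442) + j(k(3))) = sqrt((7 + 2*1442) - 703) = sqrt((7 + 2884) - 703) = sqrt(2891 - 703) = sqrt(2188) = 2*sqrt(547)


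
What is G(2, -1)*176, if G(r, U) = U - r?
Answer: -528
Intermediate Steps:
G(2, -1)*176 = (-1 - 1*2)*176 = (-1 - 2)*176 = -3*176 = -528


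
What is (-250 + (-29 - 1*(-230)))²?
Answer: 2401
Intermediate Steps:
(-250 + (-29 - 1*(-230)))² = (-250 + (-29 + 230))² = (-250 + 201)² = (-49)² = 2401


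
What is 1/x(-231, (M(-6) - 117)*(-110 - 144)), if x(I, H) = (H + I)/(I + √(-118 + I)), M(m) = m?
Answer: -77/10337 + I*√349/31011 ≈ -0.007449 + 0.00060242*I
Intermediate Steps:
x(I, H) = (H + I)/(I + √(-118 + I))
1/x(-231, (M(-6) - 117)*(-110 - 144)) = 1/(((-6 - 117)*(-110 - 144) - 231)/(-231 + √(-118 - 231))) = 1/((-123*(-254) - 231)/(-231 + √(-349))) = 1/((31242 - 231)/(-231 + I*√349)) = 1/(31011/(-231 + I*√349)) = -77/10337 + I*√349/31011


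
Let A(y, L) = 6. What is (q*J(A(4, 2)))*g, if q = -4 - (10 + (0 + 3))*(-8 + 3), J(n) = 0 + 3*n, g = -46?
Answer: -50508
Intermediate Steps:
J(n) = 3*n
q = 61 (q = -4 - (10 + 3)*(-5) = -4 - 13*(-5) = -4 - 1*(-65) = -4 + 65 = 61)
(q*J(A(4, 2)))*g = (61*(3*6))*(-46) = (61*18)*(-46) = 1098*(-46) = -50508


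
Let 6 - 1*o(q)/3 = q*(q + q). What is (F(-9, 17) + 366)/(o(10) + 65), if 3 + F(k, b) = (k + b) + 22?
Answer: -393/517 ≈ -0.76015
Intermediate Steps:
F(k, b) = 19 + b + k (F(k, b) = -3 + ((k + b) + 22) = -3 + ((b + k) + 22) = -3 + (22 + b + k) = 19 + b + k)
o(q) = 18 - 6*q² (o(q) = 18 - 3*q*(q + q) = 18 - 3*q*2*q = 18 - 6*q²)
(F(-9, 17) + 366)/(o(10) + 65) = ((19 + 17 - 9) + 366)/((18 - 6*10²) + 65) = (27 + 366)/((18 - 6*100) + 65) = 393/((18 - 600) + 65) = 393/(-582 + 65) = 393/(-517) = 393*(-1/517) = -393/517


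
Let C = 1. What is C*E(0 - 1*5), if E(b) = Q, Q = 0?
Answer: 0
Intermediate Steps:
E(b) = 0
C*E(0 - 1*5) = 1*0 = 0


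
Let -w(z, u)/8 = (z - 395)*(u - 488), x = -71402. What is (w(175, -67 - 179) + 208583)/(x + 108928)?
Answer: -1083257/37526 ≈ -28.867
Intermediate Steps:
w(z, u) = -8*(-488 + u)*(-395 + z) (w(z, u) = -8*(z - 395)*(u - 488) = -8*(-395 + z)*(-488 + u) = -8*(-488 + u)*(-395 + z))
(w(175, -67 - 179) + 208583)/(x + 108928) = ((-1542080 + 3160*(-67 - 179) + 3904*175 - 8*(-67 - 179)*175) + 208583)/(-71402 + 108928) = ((-1542080 + 3160*(-246) + 683200 - 8*(-246)*175) + 208583)/37526 = ((-1542080 - 777360 + 683200 + 344400) + 208583)*(1/37526) = (-1291840 + 208583)*(1/37526) = -1083257*1/37526 = -1083257/37526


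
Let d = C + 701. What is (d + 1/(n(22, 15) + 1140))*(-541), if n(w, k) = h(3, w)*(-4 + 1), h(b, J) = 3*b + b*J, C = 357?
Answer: -523726411/915 ≈ -5.7238e+5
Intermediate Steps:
h(b, J) = 3*b + J*b
n(w, k) = -27 - 9*w (n(w, k) = (3*(3 + w))*(-4 + 1) = (9 + 3*w)*(-3) = -27 - 9*w)
d = 1058 (d = 357 + 701 = 1058)
(d + 1/(n(22, 15) + 1140))*(-541) = (1058 + 1/((-27 - 9*22) + 1140))*(-541) = (1058 + 1/((-27 - 198) + 1140))*(-541) = (1058 + 1/(-225 + 1140))*(-541) = (1058 + 1/915)*(-541) = (968071/915)*(-541) = -523726411/915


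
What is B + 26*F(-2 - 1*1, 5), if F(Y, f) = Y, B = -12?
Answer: -90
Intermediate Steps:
B + 26*F(-2 - 1*1, 5) = -12 + 26*(-2 - 1*1) = -12 + 26*(-2 - 1) = -12 + 26*(-3) = -12 - 78 = -90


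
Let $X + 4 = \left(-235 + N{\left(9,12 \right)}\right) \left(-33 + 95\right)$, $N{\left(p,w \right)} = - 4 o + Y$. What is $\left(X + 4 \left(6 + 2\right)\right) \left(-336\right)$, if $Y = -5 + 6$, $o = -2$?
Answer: $4698624$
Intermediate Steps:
$Y = 1$
$N{\left(p,w \right)} = 9$ ($N{\left(p,w \right)} = \left(-4\right) \left(-2\right) + 1 = 8 + 1 = 9$)
$X = -14016$ ($X = -4 + \left(-235 + 9\right) \left(-33 + 95\right) = -4 - 14012 = -14016$)
$\left(X + 4 \left(6 + 2\right)\right) \left(-336\right) = \left(-14016 + 4 \left(6 + 2\right)\right) \left(-336\right) = \left(-14016 + 4 \cdot 8\right) \left(-336\right) = \left(-14016 + 32\right) \left(-336\right) = \left(-13984\right) \left(-336\right) = 4698624$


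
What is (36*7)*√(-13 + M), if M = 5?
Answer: 504*I*√2 ≈ 712.76*I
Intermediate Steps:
(36*7)*√(-13 + M) = (36*7)*√(-13 + 5) = 252*√(-8) = 252*(2*I*√2) = 504*I*√2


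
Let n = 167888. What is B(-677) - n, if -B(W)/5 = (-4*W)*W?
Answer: 8998692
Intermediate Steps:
B(W) = 20*W² (B(W) = -5*(-4*W)*W = -(-20)*W² = 20*W²)
B(-677) - n = 20*(-677)² - 1*167888 = 20*458329 - 167888 = 9166580 - 167888 = 8998692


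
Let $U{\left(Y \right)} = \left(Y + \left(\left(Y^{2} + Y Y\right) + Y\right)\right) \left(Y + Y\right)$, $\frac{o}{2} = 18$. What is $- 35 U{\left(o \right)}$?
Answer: $-6713280$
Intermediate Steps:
$o = 36$ ($o = 2 \cdot 18 = 36$)
$U{\left(Y \right)} = 2 Y \left(2 Y + 2 Y^{2}\right)$ ($U{\left(Y \right)} = \left(Y + \left(\left(Y^{2} + Y^{2}\right) + Y\right)\right) 2 Y = \left(Y + \left(2 Y^{2} + Y\right)\right) 2 Y = \left(Y + \left(Y + 2 Y^{2}\right)\right) 2 Y = \left(2 Y + 2 Y^{2}\right) 2 Y = 2 Y \left(2 Y + 2 Y^{2}\right)$)
$- 35 U{\left(o \right)} = - 35 \cdot 4 \cdot 36^{2} \left(1 + 36\right) = - 35 \cdot 4 \cdot 1296 \cdot 37 = \left(-35\right) 191808 = -6713280$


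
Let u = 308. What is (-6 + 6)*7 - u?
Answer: -308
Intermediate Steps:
(-6 + 6)*7 - u = (-6 + 6)*7 - 1*308 = 0*7 - 308 = 0 - 308 = -308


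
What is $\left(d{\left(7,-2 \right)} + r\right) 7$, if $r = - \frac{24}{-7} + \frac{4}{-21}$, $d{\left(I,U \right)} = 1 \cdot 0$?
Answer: $\frac{68}{3} \approx 22.667$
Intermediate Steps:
$d{\left(I,U \right)} = 0$
$r = \frac{68}{21}$ ($r = \left(-24\right) \left(- \frac{1}{7}\right) + 4 \left(- \frac{1}{21}\right) = \frac{24}{7} - \frac{4}{21} = \frac{68}{21} \approx 3.2381$)
$\left(d{\left(7,-2 \right)} + r\right) 7 = \left(0 + \frac{68}{21}\right) 7 = \frac{68}{21} \cdot 7 = \frac{68}{3}$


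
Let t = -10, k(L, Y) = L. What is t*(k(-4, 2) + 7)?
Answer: -30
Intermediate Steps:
t*(k(-4, 2) + 7) = -10*(-4 + 7) = -10*3 = -30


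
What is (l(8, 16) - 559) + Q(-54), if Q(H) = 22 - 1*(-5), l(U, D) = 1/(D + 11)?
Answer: -14363/27 ≈ -531.96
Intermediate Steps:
l(U, D) = 1/(11 + D)
Q(H) = 27 (Q(H) = 22 + 5 = 27)
(l(8, 16) - 559) + Q(-54) = (1/(11 + 16) - 559) + 27 = (1/27 - 559) + 27 = -15092/27 + 27 = -14363/27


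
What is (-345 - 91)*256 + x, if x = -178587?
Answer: -290203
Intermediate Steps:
(-345 - 91)*256 + x = (-345 - 91)*256 - 178587 = -436*256 - 178587 = -111616 - 178587 = -290203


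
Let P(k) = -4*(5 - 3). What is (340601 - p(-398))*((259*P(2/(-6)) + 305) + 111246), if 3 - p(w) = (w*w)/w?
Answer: 37244755800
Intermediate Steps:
p(w) = 3 - w (p(w) = 3 - w*w/w = 3 - w**2/w = 3 - w)
P(k) = -8 (P(k) = -4*2 = -8)
(340601 - p(-398))*((259*P(2/(-6)) + 305) + 111246) = (340601 - (3 - 1*(-398)))*((259*(-8) + 305) + 111246) = (340601 - (3 + 398))*((-2072 + 305) + 111246) = (340601 - 1*401)*(-1767 + 111246) = (340601 - 401)*109479 = 340200*109479 = 37244755800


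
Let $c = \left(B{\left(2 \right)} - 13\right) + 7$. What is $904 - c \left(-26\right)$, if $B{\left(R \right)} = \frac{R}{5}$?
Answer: $\frac{3792}{5} \approx 758.4$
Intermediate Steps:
$B{\left(R \right)} = \frac{R}{5}$ ($B{\left(R \right)} = R \frac{1}{5} = \frac{R}{5}$)
$c = - \frac{28}{5}$ ($c = \left(\frac{1}{5} \cdot 2 - 13\right) + 7 = \left(\frac{2}{5} - 13\right) + 7 = - \frac{63}{5} + 7 = - \frac{28}{5} \approx -5.6$)
$904 - c \left(-26\right) = 904 - \left(- \frac{28}{5}\right) \left(-26\right) = 904 - \frac{728}{5} = \frac{3792}{5}$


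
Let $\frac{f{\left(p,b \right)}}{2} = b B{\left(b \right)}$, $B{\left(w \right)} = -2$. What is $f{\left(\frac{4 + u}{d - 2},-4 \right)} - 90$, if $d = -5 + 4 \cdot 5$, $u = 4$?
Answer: $-74$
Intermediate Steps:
$d = 15$ ($d = -5 + 20 = 15$)
$f{\left(p,b \right)} = - 4 b$ ($f{\left(p,b \right)} = 2 b \left(-2\right) = 2 \left(- 2 b\right) = - 4 b$)
$f{\left(\frac{4 + u}{d - 2},-4 \right)} - 90 = \left(-4\right) \left(-4\right) - 90 = 16 - 90 = -74$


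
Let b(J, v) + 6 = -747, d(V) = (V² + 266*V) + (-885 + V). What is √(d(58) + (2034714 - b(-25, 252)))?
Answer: 2*√513358 ≈ 1433.0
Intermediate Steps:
d(V) = -885 + V² + 267*V
b(J, v) = -753 (b(J, v) = -6 - 747 = -753)
√(d(58) + (2034714 - b(-25, 252))) = √((-885 + 58² + 267*58) + (2034714 - 1*(-753))) = √((-885 + 3364 + 15486) + (2034714 + 753)) = √(17965 + 2035467) = √2053432 = 2*√513358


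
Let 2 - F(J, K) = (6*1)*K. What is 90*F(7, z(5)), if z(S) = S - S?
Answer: 180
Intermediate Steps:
z(S) = 0
F(J, K) = 2 - 6*K (F(J, K) = 2 - 6*1*K = 2 - 6*K)
90*F(7, z(5)) = 90*(2 - 6*0) = 90*(2 + 0) = 90*2 = 180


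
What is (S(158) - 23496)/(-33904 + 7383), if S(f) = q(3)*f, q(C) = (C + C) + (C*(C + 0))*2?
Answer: 19704/26521 ≈ 0.74296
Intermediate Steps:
q(C) = 2*C + 2*C² (q(C) = 2*C + (C*C)*2 = 2*C + C²*2 = 2*C + 2*C²)
S(f) = 24*f (S(f) = (2*3*(1 + 3))*f = (2*3*4)*f = 24*f)
(S(158) - 23496)/(-33904 + 7383) = (24*158 - 23496)/(-33904 + 7383) = (3792 - 23496)/(-26521) = -19704*(-1/26521) = 19704/26521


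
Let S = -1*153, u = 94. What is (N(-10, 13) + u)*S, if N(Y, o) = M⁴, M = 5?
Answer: -110007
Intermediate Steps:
N(Y, o) = 625 (N(Y, o) = 5⁴ = 625)
S = -153
(N(-10, 13) + u)*S = (625 + 94)*(-153) = 719*(-153) = -110007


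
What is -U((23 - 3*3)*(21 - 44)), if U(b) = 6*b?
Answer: 1932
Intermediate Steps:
-U((23 - 3*3)*(21 - 44)) = -6*(23 - 3*3)*(21 - 44) = -6*(23 - 9)*(-23) = -6*14*(-23) = -6*(-322) = -1*(-1932) = 1932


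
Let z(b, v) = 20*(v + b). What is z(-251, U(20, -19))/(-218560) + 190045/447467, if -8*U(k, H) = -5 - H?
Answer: 8759636177/19559677504 ≈ 0.44784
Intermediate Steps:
U(k, H) = 5/8 + H/8 (U(k, H) = -(-5 - H)/8 = 5/8 + H/8)
z(b, v) = 20*b + 20*v (z(b, v) = 20*(b + v) = 20*b + 20*v)
z(-251, U(20, -19))/(-218560) + 190045/447467 = (20*(-251) + 20*(5/8 + (⅛)*(-19)))/(-218560) + 190045/447467 = (-5020 + 20*(5/8 - 19/8))*(-1/218560) + 190045*(1/447467) = (-5020 + 20*(-7/4))*(-1/218560) + 190045/447467 = (-5020 - 35)*(-1/218560) + 190045/447467 = -5055*(-1/218560) + 190045/447467 = 1011/43712 + 190045/447467 = 8759636177/19559677504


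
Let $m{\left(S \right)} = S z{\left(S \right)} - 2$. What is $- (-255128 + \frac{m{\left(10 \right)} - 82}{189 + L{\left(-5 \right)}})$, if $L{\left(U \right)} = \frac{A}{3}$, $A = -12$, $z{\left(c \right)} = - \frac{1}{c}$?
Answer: $\frac{9439753}{37} \approx 2.5513 \cdot 10^{5}$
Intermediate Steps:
$m{\left(S \right)} = -3$ ($m{\left(S \right)} = S \left(- \frac{1}{S}\right) - 2 = -1 - 2 = -3$)
$L{\left(U \right)} = -4$ ($L{\left(U \right)} = - \frac{12}{3} = \left(-12\right) \frac{1}{3} = -4$)
$- (-255128 + \frac{m{\left(10 \right)} - 82}{189 + L{\left(-5 \right)}}) = - (-255128 + \frac{-3 - 82}{189 - 4}) = - (-255128 + \frac{1}{185} \left(-85\right)) = - (-255128 - \frac{17}{37}) = \left(-1\right) \left(- \frac{9439753}{37}\right) = \frac{9439753}{37}$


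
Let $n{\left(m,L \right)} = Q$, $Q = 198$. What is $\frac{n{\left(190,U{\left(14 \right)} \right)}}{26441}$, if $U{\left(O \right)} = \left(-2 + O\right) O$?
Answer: $\frac{198}{26441} \approx 0.0074884$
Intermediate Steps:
$U{\left(O \right)} = O \left(-2 + O\right)$
$n{\left(m,L \right)} = 198$
$\frac{n{\left(190,U{\left(14 \right)} \right)}}{26441} = \frac{198}{26441}$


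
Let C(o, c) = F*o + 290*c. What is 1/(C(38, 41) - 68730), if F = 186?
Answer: -1/49772 ≈ -2.0092e-5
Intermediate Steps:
C(o, c) = 186*o + 290*c
1/(C(38, 41) - 68730) = 1/((186*38 + 290*41) - 68730) = 1/((7068 + 11890) - 68730) = 1/(18958 - 68730) = 1/(-49772) = -1/49772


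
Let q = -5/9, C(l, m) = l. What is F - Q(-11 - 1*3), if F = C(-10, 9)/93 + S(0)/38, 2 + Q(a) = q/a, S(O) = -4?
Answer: 129691/74214 ≈ 1.7475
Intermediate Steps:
q = -5/9 (q = -5*⅑ = -5/9 ≈ -0.55556)
Q(a) = -2 - 5/(9*a)
F = -376/1767 (F = -10/93 - 4/38 = -10*1/93 - 4*1/38 = -10/93 - 2/19 = -376/1767 ≈ -0.21279)
F - Q(-11 - 1*3) = -376/1767 - (-2 - 5/(9*(-11 - 1*3))) = -376/1767 - (-2 - 5/(9*(-11 - 3))) = -376/1767 - (-2 - 5/9/(-14)) = -376/1767 - (-2 - 5/9*(-1/14)) = -376/1767 - (-2 + 5/126) = -376/1767 - 1*(-247/126) = -376/1767 + 247/126 = 129691/74214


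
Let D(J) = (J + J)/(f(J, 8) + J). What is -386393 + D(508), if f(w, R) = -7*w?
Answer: -1159180/3 ≈ -3.8639e+5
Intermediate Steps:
D(J) = -1/3 (D(J) = (J + J)/(-7*J + J) = (2*J)/((-6*J)) = (2*J)*(-1/(6*J)) = -1/3)
-386393 + D(508) = -386393 - 1/3 = -1159180/3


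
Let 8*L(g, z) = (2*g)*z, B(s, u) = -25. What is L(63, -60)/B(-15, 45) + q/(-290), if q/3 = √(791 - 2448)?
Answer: 189/5 - 3*I*√1657/290 ≈ 37.8 - 0.4211*I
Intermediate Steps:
L(g, z) = g*z/4 (L(g, z) = ((2*g)*z)/8 = (2*g*z)/8 = g*z/4)
q = 3*I*√1657 (q = 3*√(791 - 2448) = 3*√(-1657) = 3*(I*√1657) = 3*I*√1657 ≈ 122.12*I)
L(63, -60)/B(-15, 45) + q/(-290) = ((¼)*63*(-60))/(-25) + (3*I*√1657)/(-290) = -945*(-1/25) + (3*I*√1657)*(-1/290) = 189/5 - 3*I*√1657/290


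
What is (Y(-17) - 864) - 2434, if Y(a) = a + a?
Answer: -3332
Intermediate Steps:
Y(a) = 2*a
(Y(-17) - 864) - 2434 = (2*(-17) - 864) - 2434 = (-34 - 864) - 2434 = -898 - 2434 = -3332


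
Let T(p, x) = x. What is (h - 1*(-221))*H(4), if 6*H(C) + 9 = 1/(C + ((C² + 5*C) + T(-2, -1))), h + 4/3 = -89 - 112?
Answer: -9800/351 ≈ -27.920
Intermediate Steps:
h = -607/3 (h = -4/3 + (-89 - 112) = -4/3 - 201 = -607/3 ≈ -202.33)
H(C) = -3/2 + 1/(6*(-1 + C² + 6*C)) (H(C) = -3/2 + 1/(6*(C + ((C² + 5*C) - 1))) = -3/2 + 1/(6*(C + (-1 + C² + 5*C))) = -3/2 + 1/(6*(-1 + C² + 6*C)))
(h - 1*(-221))*H(4) = (-607/3 - 1*(-221))*((10 - 54*4 - 9*4²)/(6*(-1 + 4² + 6*4))) = (-607/3 + 221)*((10 - 216 - 9*16)/(6*(-1 + 16 + 24))) = 56*((⅙)*(10 - 216 - 144)/39)/3 = 56*((⅙)*(1/39)*(-350))/3 = (56/3)*(-175/117) = -9800/351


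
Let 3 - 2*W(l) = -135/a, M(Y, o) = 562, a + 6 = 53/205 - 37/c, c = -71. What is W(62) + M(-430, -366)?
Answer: 83666789/151964 ≈ 550.57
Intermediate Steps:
a = -75982/14555 (a = -6 + (53/205 - 37/(-71)) = -6 + (53*(1/205) - 37*(-1/71)) = -6 + (53/205 + 37/71) = -6 + 11348/14555 = -75982/14555 ≈ -5.2203)
W(l) = -1736979/151964 (W(l) = 3/2 - (-135)/(2*(-75982/14555)) = 3/2 - (-135)*(-14555)/(2*75982) = 3/2 - ½*1964925/75982 = 3/2 - 1964925/151964 = -1736979/151964)
W(62) + M(-430, -366) = -1736979/151964 + 562 = 83666789/151964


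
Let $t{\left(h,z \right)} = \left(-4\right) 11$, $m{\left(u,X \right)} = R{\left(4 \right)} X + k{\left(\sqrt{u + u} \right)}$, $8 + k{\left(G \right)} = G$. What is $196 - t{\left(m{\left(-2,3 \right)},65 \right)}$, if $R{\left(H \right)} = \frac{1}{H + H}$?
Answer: $240$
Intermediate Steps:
$R{\left(H \right)} = \frac{1}{2 H}$
$k{\left(G \right)} = -8 + G$
$m{\left(u,X \right)} = -8 + \frac{X}{8} + \sqrt{2} \sqrt{u}$ ($m{\left(u,X \right)} = \frac{1}{2 \cdot 4} X + \left(-8 + \sqrt{u + u}\right) = \frac{1}{2} \cdot \frac{1}{4} X + \left(-8 + \sqrt{2 u}\right) = \frac{X}{8} + \left(-8 + \sqrt{2} \sqrt{u}\right) = -8 + \frac{X}{8} + \sqrt{2} \sqrt{u}$)
$t{\left(h,z \right)} = -44$
$196 - t{\left(m{\left(-2,3 \right)},65 \right)} = 196 - -44 = 196 + 44 = 240$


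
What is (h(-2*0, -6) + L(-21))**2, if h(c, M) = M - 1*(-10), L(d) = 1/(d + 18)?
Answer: 121/9 ≈ 13.444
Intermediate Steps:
L(d) = 1/(18 + d)
h(c, M) = 10 + M (h(c, M) = M + 10 = 10 + M)
(h(-2*0, -6) + L(-21))**2 = ((10 - 6) + 1/(18 - 21))**2 = (4 + 1/(-3))**2 = (4 - 1/3)**2 = (11/3)**2 = 121/9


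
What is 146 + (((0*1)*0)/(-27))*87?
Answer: 146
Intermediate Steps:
146 + (((0*1)*0)/(-27))*87 = 146 + ((0*0)*(-1/27))*87 = 146 + (0*(-1/27))*87 = 146 + 0*87 = 146 + 0 = 146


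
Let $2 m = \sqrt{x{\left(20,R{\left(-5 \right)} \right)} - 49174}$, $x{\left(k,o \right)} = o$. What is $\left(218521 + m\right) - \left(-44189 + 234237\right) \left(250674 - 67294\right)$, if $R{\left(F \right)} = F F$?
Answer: $-34850783719 + \frac{3 i \sqrt{5461}}{2} \approx -3.4851 \cdot 10^{10} + 110.85 i$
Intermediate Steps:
$R{\left(F \right)} = F^{2}$
$m = \frac{3 i \sqrt{5461}}{2}$ ($m = \frac{\sqrt{\left(-5\right)^{2} - 49174}}{2} = \frac{\sqrt{25 - 49174}}{2} = \frac{\sqrt{-49149}}{2} = \frac{3 i \sqrt{5461}}{2} \approx 110.85 i$)
$\left(218521 + m\right) - \left(-44189 + 234237\right) \left(250674 - 67294\right) = \left(218521 + \frac{3 i \sqrt{5461}}{2}\right) - \left(-44189 + 234237\right) \left(250674 - 67294\right) = \left(218521 + \frac{3 i \sqrt{5461}}{2}\right) - 190048 \cdot 183380 = \left(218521 + \frac{3 i \sqrt{5461}}{2}\right) - 34851002240 = -34850783719 + \frac{3 i \sqrt{5461}}{2}$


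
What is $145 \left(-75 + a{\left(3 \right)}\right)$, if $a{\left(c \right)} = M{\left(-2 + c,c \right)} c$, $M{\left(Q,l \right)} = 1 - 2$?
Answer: $-11310$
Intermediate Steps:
$M{\left(Q,l \right)} = -1$ ($M{\left(Q,l \right)} = 1 - 2 = -1$)
$a{\left(c \right)} = - c$
$145 \left(-75 + a{\left(3 \right)}\right) = 145 \left(-75 - 3\right) = 145 \left(-78\right) = -11310$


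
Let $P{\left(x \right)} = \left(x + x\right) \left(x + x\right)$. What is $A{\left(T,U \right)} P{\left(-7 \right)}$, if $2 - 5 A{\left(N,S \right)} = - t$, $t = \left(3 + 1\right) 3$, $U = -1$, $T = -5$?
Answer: $\frac{2744}{5} \approx 548.8$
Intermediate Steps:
$t = 12$ ($t = 4 \cdot 3 = 12$)
$P{\left(x \right)} = 4 x^{2}$ ($P{\left(x \right)} = 2 x 2 x = 4 x^{2}$)
$A{\left(N,S \right)} = \frac{14}{5}$ ($A{\left(N,S \right)} = \frac{2}{5} - \frac{\left(-1\right) 12}{5} = \frac{2}{5} - - \frac{12}{5} = \frac{2}{5} + \frac{12}{5} = \frac{14}{5}$)
$A{\left(T,U \right)} P{\left(-7 \right)} = \frac{14 \cdot 4 \left(-7\right)^{2}}{5} = \frac{14 \cdot 4 \cdot 49}{5} = \frac{14}{5} \cdot 196 = \frac{2744}{5}$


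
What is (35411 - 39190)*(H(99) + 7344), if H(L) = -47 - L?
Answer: -27201242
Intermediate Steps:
(35411 - 39190)*(H(99) + 7344) = (35411 - 39190)*((-47 - 1*99) + 7344) = -3779*((-47 - 99) + 7344) = -3779*(-146 + 7344) = -3779*7198 = -27201242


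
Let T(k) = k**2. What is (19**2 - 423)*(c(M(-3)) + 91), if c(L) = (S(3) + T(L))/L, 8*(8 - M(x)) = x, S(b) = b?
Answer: -1657167/268 ≈ -6183.5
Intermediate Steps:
M(x) = 8 - x/8
c(L) = (3 + L**2)/L
(19**2 - 423)*(c(M(-3)) + 91) = (19**2 - 423)*(((8 - 1/8*(-3)) + 3/(8 - 1/8*(-3))) + 91) = (361 - 423)*(((8 + 3/8) + 3/(8 + 3/8)) + 91) = -62*((67/8 + 3/(67/8)) + 91) = -62*((67/8 + 3*(8/67)) + 91) = -62*((67/8 + 24/67) + 91) = -62*(4681/536 + 91) = -62*53457/536 = -1657167/268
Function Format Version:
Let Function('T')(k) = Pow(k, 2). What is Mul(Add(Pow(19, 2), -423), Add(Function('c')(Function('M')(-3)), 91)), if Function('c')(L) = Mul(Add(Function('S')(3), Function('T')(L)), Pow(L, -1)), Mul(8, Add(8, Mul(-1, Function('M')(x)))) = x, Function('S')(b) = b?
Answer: Rational(-1657167, 268) ≈ -6183.5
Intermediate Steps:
Function('M')(x) = Add(8, Mul(Rational(-1, 8), x))
Function('c')(L) = Mul(Pow(L, -1), Add(3, Pow(L, 2))) (Function('c')(L) = Mul(Add(3, Pow(L, 2)), Pow(L, -1)) = Mul(Pow(L, -1), Add(3, Pow(L, 2))))
Mul(Add(Pow(19, 2), -423), Add(Function('c')(Function('M')(-3)), 91)) = Mul(Add(Pow(19, 2), -423), Add(Add(Add(8, Mul(Rational(-1, 8), -3)), Mul(3, Pow(Add(8, Mul(Rational(-1, 8), -3)), -1))), 91)) = Mul(Add(361, -423), Add(Add(Add(8, Rational(3, 8)), Mul(3, Pow(Add(8, Rational(3, 8)), -1))), 91)) = Mul(-62, Add(Add(Rational(67, 8), Mul(3, Pow(Rational(67, 8), -1))), 91)) = Mul(-62, Add(Add(Rational(67, 8), Mul(3, Rational(8, 67))), 91)) = Mul(-62, Add(Add(Rational(67, 8), Rational(24, 67)), 91)) = Mul(-62, Add(Rational(4681, 536), 91)) = Mul(-62, Rational(53457, 536)) = Rational(-1657167, 268)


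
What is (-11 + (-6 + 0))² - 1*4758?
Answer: -4469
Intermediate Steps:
(-11 + (-6 + 0))² - 1*4758 = (-11 - 6)² - 4758 = (-17)² - 4758 = 289 - 4758 = -4469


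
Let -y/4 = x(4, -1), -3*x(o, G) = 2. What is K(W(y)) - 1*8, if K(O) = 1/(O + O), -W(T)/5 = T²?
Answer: -5129/640 ≈ -8.0141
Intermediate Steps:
x(o, G) = -⅔ (x(o, G) = -⅓*2 = -⅔)
y = 8/3 (y = -4*(-⅔) = 8/3 ≈ 2.6667)
W(T) = -5*T²
K(O) = 1/(2*O)
K(W(y)) - 1*8 = 1/(2*((-5*(8/3)²))) - 1*8 = 1/(2*((-5*64/9))) - 8 = 1/(2*(-320/9)) - 8 = (½)*(-9/320) - 8 = -9/640 - 8 = -5129/640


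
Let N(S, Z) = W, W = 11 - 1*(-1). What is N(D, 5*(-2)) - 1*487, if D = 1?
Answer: -475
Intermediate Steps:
W = 12 (W = 11 + 1 = 12)
N(S, Z) = 12
N(D, 5*(-2)) - 1*487 = 12 - 1*487 = 12 - 487 = -475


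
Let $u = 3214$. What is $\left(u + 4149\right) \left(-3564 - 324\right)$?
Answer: $-28627344$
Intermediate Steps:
$\left(u + 4149\right) \left(-3564 - 324\right) = \left(3214 + 4149\right) \left(-3564 - 324\right) = 7363 \left(-3888\right) = -28627344$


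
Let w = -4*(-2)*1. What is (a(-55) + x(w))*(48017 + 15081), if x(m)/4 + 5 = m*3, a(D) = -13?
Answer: 3975174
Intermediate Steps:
w = 8 (w = 8*1 = 8)
x(m) = -20 + 12*m (x(m) = -20 + 4*(m*3) = -20 + 4*(3*m) = -20 + 12*m)
(a(-55) + x(w))*(48017 + 15081) = (-13 + (-20 + 12*8))*(48017 + 15081) = (-13 + (-20 + 96))*63098 = (-13 + 76)*63098 = 63*63098 = 3975174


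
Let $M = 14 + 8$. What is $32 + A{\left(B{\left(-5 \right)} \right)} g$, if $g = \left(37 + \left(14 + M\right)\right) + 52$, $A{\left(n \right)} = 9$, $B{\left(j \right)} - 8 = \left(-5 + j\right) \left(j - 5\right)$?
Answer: $1157$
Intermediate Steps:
$B{\left(j \right)} = 8 + \left(-5 + j\right)^{2}$ ($B{\left(j \right)} = 8 + \left(-5 + j\right) \left(j - 5\right) = 8 + \left(-5 + j\right) \left(-5 + j\right) = 8 + \left(-5 + j\right)^{2}$)
$M = 22$
$g = 125$ ($g = \left(37 + \left(14 + 22\right)\right) + 52 = \left(37 + 36\right) + 52 = 73 + 52 = 125$)
$32 + A{\left(B{\left(-5 \right)} \right)} g = 32 + 9 \cdot 125 = 32 + 1125 = 1157$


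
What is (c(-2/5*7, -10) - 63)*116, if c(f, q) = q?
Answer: -8468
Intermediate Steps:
(c(-2/5*7, -10) - 63)*116 = (-10 - 63)*116 = -73*116 = -8468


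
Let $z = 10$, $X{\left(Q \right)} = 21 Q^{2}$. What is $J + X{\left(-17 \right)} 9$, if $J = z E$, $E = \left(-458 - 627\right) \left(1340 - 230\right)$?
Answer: $-11988879$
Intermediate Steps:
$E = -1204350$ ($E = \left(-1085\right) 1110 = -1204350$)
$J = -12043500$ ($J = 10 \left(-1204350\right) = -12043500$)
$J + X{\left(-17 \right)} 9 = -12043500 + 21 \left(-17\right)^{2} \cdot 9 = -12043500 + 21 \cdot 289 \cdot 9 = -12043500 + 6069 \cdot 9 = -12043500 + 54621 = -11988879$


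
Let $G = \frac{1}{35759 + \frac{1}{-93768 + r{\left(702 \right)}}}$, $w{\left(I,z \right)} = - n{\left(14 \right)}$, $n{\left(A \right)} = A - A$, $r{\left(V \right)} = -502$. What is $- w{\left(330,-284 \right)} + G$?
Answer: $\frac{94270}{3371000929} \approx 2.7965 \cdot 10^{-5}$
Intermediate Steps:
$n{\left(A \right)} = 0$
$w{\left(I,z \right)} = 0$ ($w{\left(I,z \right)} = \left(-1\right) 0 = 0$)
$G = \frac{94270}{3371000929}$ ($G = \frac{1}{35759 + \frac{1}{-93768 - 502}} = \frac{1}{35759 + \frac{1}{-94270}} = \frac{1}{35759 - \frac{1}{94270}} = \frac{1}{\frac{3371000929}{94270}} = \frac{94270}{3371000929} \approx 2.7965 \cdot 10^{-5}$)
$- w{\left(330,-284 \right)} + G = \left(-1\right) 0 + \frac{94270}{3371000929} = 0 + \frac{94270}{3371000929} = \frac{94270}{3371000929}$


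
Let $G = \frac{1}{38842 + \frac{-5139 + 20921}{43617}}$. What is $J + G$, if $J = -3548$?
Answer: $- \frac{6010976482591}{1694187296} \approx -3548.0$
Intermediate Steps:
$G = \frac{43617}{1694187296}$ ($G = \frac{1}{38842 + 15782 \cdot \frac{1}{43617}} = \frac{1}{38842 + \frac{15782}{43617}} = \frac{1}{\frac{1694187296}{43617}} = \frac{43617}{1694187296} \approx 2.5745 \cdot 10^{-5}$)
$J + G = -3548 + \frac{43617}{1694187296} = - \frac{6010976482591}{1694187296}$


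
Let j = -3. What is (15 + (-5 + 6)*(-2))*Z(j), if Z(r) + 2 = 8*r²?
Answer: 910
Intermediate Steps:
Z(r) = -2 + 8*r²
(15 + (-5 + 6)*(-2))*Z(j) = (15 + (-5 + 6)*(-2))*(-2 + 8*(-3)²) = (15 + 1*(-2))*(-2 + 8*9) = (15 - 2)*(-2 + 72) = 13*70 = 910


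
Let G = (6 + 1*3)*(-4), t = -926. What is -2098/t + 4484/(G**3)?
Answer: 11716513/5400432 ≈ 2.1696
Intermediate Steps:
G = -36 (G = (6 + 3)*(-4) = 9*(-4) = -36)
-2098/t + 4484/(G**3) = -2098/(-926) + 4484/((-36)**3) = -2098*(-1/926) + 4484/(-46656) = 1049/463 + 4484*(-1/46656) = 1049/463 - 1121/11664 = 11716513/5400432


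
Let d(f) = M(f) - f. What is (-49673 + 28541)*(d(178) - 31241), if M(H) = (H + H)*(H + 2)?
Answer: -690192252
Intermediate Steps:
M(H) = 2*H*(2 + H) (M(H) = (2*H)*(2 + H) = 2*H*(2 + H))
d(f) = -f + 2*f*(2 + f) (d(f) = 2*f*(2 + f) - f = -f + 2*f*(2 + f))
(-49673 + 28541)*(d(178) - 31241) = (-49673 + 28541)*(178*(3 + 2*178) - 31241) = -21132*(178*(3 + 356) - 31241) = -21132*(178*359 - 31241) = -21132*(63902 - 31241) = -21132*32661 = -690192252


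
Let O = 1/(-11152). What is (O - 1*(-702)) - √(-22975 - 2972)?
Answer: 7828703/11152 - 93*I*√3 ≈ 702.0 - 161.08*I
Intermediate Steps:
O = -1/11152 ≈ -8.9670e-5
(O - 1*(-702)) - √(-22975 - 2972) = (-1/11152 - 1*(-702)) - √(-22975 - 2972) = (-1/11152 + 702) - √(-25947) = 7828703/11152 - 93*I*√3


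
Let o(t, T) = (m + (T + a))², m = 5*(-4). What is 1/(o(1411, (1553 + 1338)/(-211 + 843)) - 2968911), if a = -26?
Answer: -399424/1185168862503 ≈ -3.3702e-7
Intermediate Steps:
m = -20
o(t, T) = (-46 + T)² (o(t, T) = (-20 + (T - 26))² = (-20 + (-26 + T))² = (-46 + T)²)
1/(o(1411, (1553 + 1338)/(-211 + 843)) - 2968911) = 1/((-46 + (1553 + 1338)/(-211 + 843))² - 2968911) = 1/((-46 + 2891/632)² - 2968911) = 1/((-26181/632)² - 2968911) = 1/(685444761/399424 - 2968911) = 1/(-1185168862503/399424) = -399424/1185168862503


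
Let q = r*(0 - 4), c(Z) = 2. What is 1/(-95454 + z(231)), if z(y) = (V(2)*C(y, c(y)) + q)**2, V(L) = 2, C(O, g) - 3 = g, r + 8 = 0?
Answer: -1/93690 ≈ -1.0673e-5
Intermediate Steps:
r = -8 (r = -8 + 0 = -8)
C(O, g) = 3 + g
q = 32 (q = -8*(0 - 4) = -8*(-4) = 32)
z(y) = 1764 (z(y) = (2*(3 + 2) + 32)**2 = (2*5 + 32)**2 = (10 + 32)**2 = 42**2 = 1764)
1/(-95454 + z(231)) = 1/(-95454 + 1764) = 1/(-93690) = -1/93690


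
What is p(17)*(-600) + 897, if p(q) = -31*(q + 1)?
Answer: 335697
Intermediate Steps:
p(q) = -31 - 31*q (p(q) = -31*(1 + q) = -31 - 31*q)
p(17)*(-600) + 897 = (-31 - 31*17)*(-600) + 897 = (-31 - 527)*(-600) + 897 = -558*(-600) + 897 = 334800 + 897 = 335697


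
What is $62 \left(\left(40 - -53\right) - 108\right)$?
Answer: $-930$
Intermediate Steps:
$62 \left(\left(40 - -53\right) - 108\right) = 62 \left(\left(40 + 53\right) - 108\right) = 62 \left(93 - 108\right) = 62 \left(-15\right) = -930$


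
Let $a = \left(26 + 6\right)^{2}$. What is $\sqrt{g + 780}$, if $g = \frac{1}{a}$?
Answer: $\frac{11 \sqrt{6601}}{32} \approx 27.928$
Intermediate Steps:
$a = 1024$ ($a = 32^{2} = 1024$)
$g = \frac{1}{1024} \approx 0.00097656$
$\sqrt{g + 780} = \sqrt{\frac{1}{1024} + 780} = \sqrt{\frac{798721}{1024}} = \frac{11 \sqrt{6601}}{32}$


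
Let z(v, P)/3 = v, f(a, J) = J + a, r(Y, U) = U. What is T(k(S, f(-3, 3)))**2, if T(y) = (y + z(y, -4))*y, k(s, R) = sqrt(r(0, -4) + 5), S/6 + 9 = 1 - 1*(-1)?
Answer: 16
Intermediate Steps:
S = -42 (S = -54 + 6*(1 - 1*(-1)) = -54 + 6*(1 + 1) = -54 + 6*2 = -54 + 12 = -42)
k(s, R) = 1 (k(s, R) = sqrt(-4 + 5) = sqrt(1) = 1)
z(v, P) = 3*v
T(y) = 4*y**2 (T(y) = (y + 3*y)*y = (4*y)*y = 4*y**2)
T(k(S, f(-3, 3)))**2 = (4*1**2)**2 = (4*1)**2 = 4**2 = 16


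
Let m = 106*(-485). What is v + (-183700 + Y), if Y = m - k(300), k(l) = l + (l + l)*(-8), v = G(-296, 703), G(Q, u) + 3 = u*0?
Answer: -230613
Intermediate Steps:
m = -51410
G(Q, u) = -3 (G(Q, u) = -3 + u*0 = -3 + 0 = -3)
v = -3
k(l) = -15*l (k(l) = l + (2*l)*(-8) = l - 16*l = -15*l)
Y = -46910 (Y = -51410 - (-15)*300 = -51410 - 1*(-4500) = -51410 + 4500 = -46910)
v + (-183700 + Y) = -3 + (-183700 - 46910) = -3 - 230610 = -230613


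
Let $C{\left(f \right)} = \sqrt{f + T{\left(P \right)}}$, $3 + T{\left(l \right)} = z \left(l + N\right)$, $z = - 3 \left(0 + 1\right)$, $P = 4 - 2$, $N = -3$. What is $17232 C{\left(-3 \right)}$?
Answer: $17232 i \sqrt{3} \approx 29847.0 i$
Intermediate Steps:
$P = 2$
$z = -3$ ($z = \left(-3\right) 1 = -3$)
$T{\left(l \right)} = 6 - 3 l$ ($T{\left(l \right)} = -3 - 3 \left(l - 3\right) = -3 - 3 \left(-3 + l\right) = -3 - \left(-9 + 3 l\right) = 6 - 3 l$)
$C{\left(f \right)} = \sqrt{f}$ ($C{\left(f \right)} = \sqrt{f + \left(6 - 6\right)} = \sqrt{f + 0} = \sqrt{f}$)
$17232 C{\left(-3 \right)} = 17232 \sqrt{-3} = 17232 i \sqrt{3}$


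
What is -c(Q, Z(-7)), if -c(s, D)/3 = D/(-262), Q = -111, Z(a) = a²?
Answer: -147/262 ≈ -0.56107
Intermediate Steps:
c(s, D) = 3*D/262 (c(s, D) = -3*D/(-262) = -3*D*(-1)/262 = -(-3)*D/262 = 3*D/262)
-c(Q, Z(-7)) = -3*(-7)²/262 = -3*49/262 = -1*147/262 = -147/262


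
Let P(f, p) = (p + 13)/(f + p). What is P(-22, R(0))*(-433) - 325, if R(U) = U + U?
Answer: -1521/22 ≈ -69.136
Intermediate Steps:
R(U) = 2*U
P(f, p) = (13 + p)/(f + p)
P(-22, R(0))*(-433) - 325 = ((13 + 2*0)/(-22 + 2*0))*(-433) - 325 = ((13 + 0)/(-22 + 0))*(-433) - 325 = (13/(-22))*(-433) - 325 = -1/22*13*(-433) - 325 = -13/22*(-433) - 325 = 5629/22 - 325 = -1521/22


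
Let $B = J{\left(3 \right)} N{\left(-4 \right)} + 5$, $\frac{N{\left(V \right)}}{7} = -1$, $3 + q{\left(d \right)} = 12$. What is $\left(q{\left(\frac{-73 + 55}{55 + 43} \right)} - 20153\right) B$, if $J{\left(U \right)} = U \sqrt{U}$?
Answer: $-100720 + 423024 \sqrt{3} \approx 6.3198 \cdot 10^{5}$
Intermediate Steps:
$q{\left(d \right)} = 9$ ($q{\left(d \right)} = -3 + 12 = 9$)
$N{\left(V \right)} = -7$ ($N{\left(V \right)} = 7 \left(-1\right) = -7$)
$J{\left(U \right)} = U^{\frac{3}{2}}$
$B = 5 - 21 \sqrt{3}$ ($B = 3^{\frac{3}{2}} \left(-7\right) + 5 = 3 \sqrt{3} \left(-7\right) + 5 = - 21 \sqrt{3} + 5 = 5 - 21 \sqrt{3} \approx -31.373$)
$\left(q{\left(\frac{-73 + 55}{55 + 43} \right)} - 20153\right) B = \left(9 - 20153\right) \left(5 - 21 \sqrt{3}\right) = - 20144 \left(5 - 21 \sqrt{3}\right) = -100720 + 423024 \sqrt{3}$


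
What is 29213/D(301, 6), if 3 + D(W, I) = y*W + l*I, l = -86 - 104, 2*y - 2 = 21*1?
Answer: 58426/4637 ≈ 12.600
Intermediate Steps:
y = 23/2 (y = 1 + (21*1)/2 = 1 + (1/2)*21 = 1 + 21/2 = 23/2 ≈ 11.500)
l = -190
D(W, I) = -3 - 190*I + 23*W/2 (D(W, I) = -3 + (23*W/2 - 190*I) = -3 + (-190*I + 23*W/2) = -3 - 190*I + 23*W/2)
29213/D(301, 6) = 29213/(-3 - 190*6 + (23/2)*301) = 29213/(-3 - 1140 + 6923/2) = 29213/(4637/2) = 29213*(2/4637) = 58426/4637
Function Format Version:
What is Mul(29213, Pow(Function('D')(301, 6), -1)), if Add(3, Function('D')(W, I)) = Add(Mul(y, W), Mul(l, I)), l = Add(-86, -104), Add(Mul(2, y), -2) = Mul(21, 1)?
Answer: Rational(58426, 4637) ≈ 12.600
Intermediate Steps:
y = Rational(23, 2) (y = Add(1, Mul(Rational(1, 2), Mul(21, 1))) = Add(1, Mul(Rational(1, 2), 21)) = Add(1, Rational(21, 2)) = Rational(23, 2) ≈ 11.500)
l = -190
Function('D')(W, I) = Add(-3, Mul(-190, I), Mul(Rational(23, 2), W)) (Function('D')(W, I) = Add(-3, Add(Mul(Rational(23, 2), W), Mul(-190, I))) = Add(-3, Add(Mul(-190, I), Mul(Rational(23, 2), W))) = Add(-3, Mul(-190, I), Mul(Rational(23, 2), W)))
Mul(29213, Pow(Function('D')(301, 6), -1)) = Mul(29213, Pow(Add(-3, Mul(-190, 6), Mul(Rational(23, 2), 301)), -1)) = Mul(29213, Pow(Add(-3, -1140, Rational(6923, 2)), -1)) = Mul(29213, Pow(Rational(4637, 2), -1)) = Mul(29213, Rational(2, 4637)) = Rational(58426, 4637)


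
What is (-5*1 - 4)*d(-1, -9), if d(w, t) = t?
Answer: 81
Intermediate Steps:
(-5*1 - 4)*d(-1, -9) = (-5*1 - 4)*(-9) = (-5 - 4)*(-9) = -9*(-9) = 81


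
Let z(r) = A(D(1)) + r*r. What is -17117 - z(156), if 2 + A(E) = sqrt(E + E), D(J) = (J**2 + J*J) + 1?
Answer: -41451 - sqrt(6) ≈ -41453.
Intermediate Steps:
D(J) = 1 + 2*J**2 (D(J) = (J**2 + J**2) + 1 = 2*J**2 + 1 = 1 + 2*J**2)
A(E) = -2 + sqrt(2)*sqrt(E) (A(E) = -2 + sqrt(E + E) = -2 + sqrt(2*E) = -2 + sqrt(2)*sqrt(E))
z(r) = -2 + sqrt(6) + r**2 (z(r) = (-2 + sqrt(2)*sqrt(1 + 2*1**2)) + r*r = (-2 + sqrt(2)*sqrt(1 + 2*1)) + r**2 = (-2 + sqrt(2)*sqrt(1 + 2)) + r**2 = (-2 + sqrt(2)*sqrt(3)) + r**2 = (-2 + sqrt(6)) + r**2 = -2 + sqrt(6) + r**2)
-17117 - z(156) = -17117 - (-2 + sqrt(6) + 156**2) = -17117 - (-2 + sqrt(6) + 24336) = -17117 - (24334 + sqrt(6)) = -17117 + (-24334 - sqrt(6)) = -41451 - sqrt(6)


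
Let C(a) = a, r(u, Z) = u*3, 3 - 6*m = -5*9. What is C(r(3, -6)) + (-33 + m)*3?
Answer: -66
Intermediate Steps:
m = 8 (m = 1/2 - (-5)*9/6 = 1/2 - 1/6*(-45) = 1/2 + 15/2 = 8)
r(u, Z) = 3*u
C(r(3, -6)) + (-33 + m)*3 = 3*3 + (-33 + 8)*3 = 9 - 25*3 = 9 - 75 = -66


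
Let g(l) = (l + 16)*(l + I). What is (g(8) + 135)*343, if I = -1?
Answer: 103929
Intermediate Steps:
g(l) = (-1 + l)*(16 + l) (g(l) = (l + 16)*(l - 1) = (16 + l)*(-1 + l) = (-1 + l)*(16 + l))
(g(8) + 135)*343 = ((-16 + 8**2 + 15*8) + 135)*343 = ((-16 + 64 + 120) + 135)*343 = (168 + 135)*343 = 303*343 = 103929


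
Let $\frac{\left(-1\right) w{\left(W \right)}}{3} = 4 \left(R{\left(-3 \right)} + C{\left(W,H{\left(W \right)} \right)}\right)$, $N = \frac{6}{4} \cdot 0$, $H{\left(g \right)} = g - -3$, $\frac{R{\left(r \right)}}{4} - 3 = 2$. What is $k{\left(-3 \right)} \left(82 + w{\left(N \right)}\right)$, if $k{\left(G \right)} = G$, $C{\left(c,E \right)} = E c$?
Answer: $474$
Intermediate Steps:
$R{\left(r \right)} = 20$ ($R{\left(r \right)} = 12 + 4 \cdot 2 = 12 + 8 = 20$)
$H{\left(g \right)} = 3 + g$ ($H{\left(g \right)} = g + 3 = 3 + g$)
$N = 0$ ($N = 6 \cdot \frac{1}{4} \cdot 0 = \frac{3}{2} \cdot 0 = 0$)
$w{\left(W \right)} = -240 - 12 W \left(3 + W\right)$ ($w{\left(W \right)} = - 3 \cdot 4 \left(20 + \left(3 + W\right) W\right) = - 3 \cdot 4 \left(20 + W \left(3 + W\right)\right) = - 3 \left(80 + 4 W \left(3 + W\right)\right) = -240 - 12 W \left(3 + W\right)$)
$k{\left(-3 \right)} \left(82 + w{\left(N \right)}\right) = - 3 \left(82 - \left(240 + 0 \left(3 + 0\right)\right)\right) = - 3 \left(82 - \left(240 + 0 \cdot 3\right)\right) = - 3 \left(82 + \left(-240 + 0\right)\right) = - 3 \left(82 - 240\right) = \left(-3\right) \left(-158\right) = 474$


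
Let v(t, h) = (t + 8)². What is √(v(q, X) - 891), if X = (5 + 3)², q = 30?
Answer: √553 ≈ 23.516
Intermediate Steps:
X = 64 (X = 8² = 64)
v(t, h) = (8 + t)²
√(v(q, X) - 891) = √((8 + 30)² - 891) = √(38² - 891) = √(1444 - 891) = √553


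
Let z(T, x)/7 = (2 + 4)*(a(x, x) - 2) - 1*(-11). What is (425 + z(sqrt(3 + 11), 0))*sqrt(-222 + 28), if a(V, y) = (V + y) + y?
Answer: 418*I*sqrt(194) ≈ 5822.1*I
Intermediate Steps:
a(V, y) = V + 2*y
z(T, x) = -7 + 126*x (z(T, x) = 7*((2 + 4)*((x + 2*x) - 2) - 1*(-11)) = 7*(6*(3*x - 2) + 11) = 7*(6*(-2 + 3*x) + 11) = 7*((-12 + 18*x) + 11) = 7*(-1 + 18*x) = -7 + 126*x)
(425 + z(sqrt(3 + 11), 0))*sqrt(-222 + 28) = (425 + (-7 + 126*0))*sqrt(-222 + 28) = (425 + (-7 + 0))*sqrt(-194) = (425 - 7)*(I*sqrt(194)) = 418*(I*sqrt(194)) = 418*I*sqrt(194)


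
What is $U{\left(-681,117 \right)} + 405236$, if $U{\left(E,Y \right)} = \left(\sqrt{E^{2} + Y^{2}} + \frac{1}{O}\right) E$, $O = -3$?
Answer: $405463 - 10215 \sqrt{2122} \approx -65093.0$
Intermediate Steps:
$U{\left(E,Y \right)} = E \left(- \frac{1}{3} + \sqrt{E^{2} + Y^{2}}\right)$ ($U{\left(E,Y \right)} = \left(\sqrt{E^{2} + Y^{2}} + \frac{1}{-3}\right) E = \left(\sqrt{E^{2} + Y^{2}} - \frac{1}{3}\right) E = \left(- \frac{1}{3} + \sqrt{E^{2} + Y^{2}}\right) E = E \left(- \frac{1}{3} + \sqrt{E^{2} + Y^{2}}\right)$)
$U{\left(-681,117 \right)} + 405236 = - 681 \left(- \frac{1}{3} + \sqrt{\left(-681\right)^{2} + 117^{2}}\right) + 405236 = - 681 \left(- \frac{1}{3} + \sqrt{463761 + 13689}\right) + 405236 = - 681 \left(- \frac{1}{3} + \sqrt{477450}\right) + 405236 = - 681 \left(- \frac{1}{3} + 15 \sqrt{2122}\right) + 405236 = \left(227 - 10215 \sqrt{2122}\right) + 405236 = 405463 - 10215 \sqrt{2122}$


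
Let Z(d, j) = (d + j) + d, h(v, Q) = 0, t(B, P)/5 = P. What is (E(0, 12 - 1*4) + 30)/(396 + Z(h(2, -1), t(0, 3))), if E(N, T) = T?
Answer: 38/411 ≈ 0.092457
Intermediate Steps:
t(B, P) = 5*P
Z(d, j) = j + 2*d
(E(0, 12 - 1*4) + 30)/(396 + Z(h(2, -1), t(0, 3))) = ((12 - 1*4) + 30)/(396 + (5*3 + 2*0)) = ((12 - 4) + 30)/(396 + (15 + 0)) = (8 + 30)/(396 + 15) = 38/411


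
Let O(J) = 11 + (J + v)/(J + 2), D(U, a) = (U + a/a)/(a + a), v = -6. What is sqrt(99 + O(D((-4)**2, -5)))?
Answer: sqrt(759)/3 ≈ 9.1833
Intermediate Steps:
D(U, a) = (1 + U)/(2*a) (D(U, a) = (U + 1)/((2*a)) = (1 + U)*(1/(2*a)) = (1 + U)/(2*a))
O(J) = 11 + (-6 + J)/(2 + J) (O(J) = 11 + (J - 6)/(J + 2) = 11 + (-6 + J)/(2 + J))
sqrt(99 + O(D((-4)**2, -5))) = sqrt(99 + 4*(4 + 3*((1/2)*(1 + (-4)**2)/(-5)))/(2 + (1/2)*(1 + (-4)**2)/(-5))) = sqrt(99 + 4*(4 + 3*((1/2)*(-1/5)*(1 + 16)))/(2 + (1/2)*(-1/5)*(1 + 16))) = sqrt(99 + 4*(4 + 3*((1/2)*(-1/5)*17))/(2 + (1/2)*(-1/5)*17)) = sqrt(99 + 4*(4 + 3*(-17/10))/(2 - 17/10)) = sqrt(99 + 4*(4 - 51/10)/(3/10)) = sqrt(99 + 4*(10/3)*(-11/10)) = sqrt(99 - 44/3) = sqrt(253/3) = sqrt(759)/3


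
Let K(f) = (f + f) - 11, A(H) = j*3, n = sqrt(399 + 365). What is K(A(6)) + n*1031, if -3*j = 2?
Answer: -15 + 2062*sqrt(191) ≈ 28482.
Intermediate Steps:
j = -2/3 (j = -1/3*2 = -2/3 ≈ -0.66667)
n = 2*sqrt(191) (n = sqrt(764) = 2*sqrt(191) ≈ 27.641)
A(H) = -2 (A(H) = -2/3*3 = -2)
K(f) = -11 + 2*f (K(f) = 2*f - 11 = -11 + 2*f)
K(A(6)) + n*1031 = (-11 + 2*(-2)) + (2*sqrt(191))*1031 = (-11 - 4) + 2062*sqrt(191) = -15 + 2062*sqrt(191)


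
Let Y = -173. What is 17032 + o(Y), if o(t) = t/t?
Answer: 17033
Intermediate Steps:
o(t) = 1
17032 + o(Y) = 17032 + 1 = 17033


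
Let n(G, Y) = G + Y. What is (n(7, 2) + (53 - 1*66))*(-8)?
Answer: 32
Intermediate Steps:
(n(7, 2) + (53 - 1*66))*(-8) = ((7 + 2) + (53 - 1*66))*(-8) = (9 + (53 - 66))*(-8) = (9 - 13)*(-8) = -4*(-8) = 32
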